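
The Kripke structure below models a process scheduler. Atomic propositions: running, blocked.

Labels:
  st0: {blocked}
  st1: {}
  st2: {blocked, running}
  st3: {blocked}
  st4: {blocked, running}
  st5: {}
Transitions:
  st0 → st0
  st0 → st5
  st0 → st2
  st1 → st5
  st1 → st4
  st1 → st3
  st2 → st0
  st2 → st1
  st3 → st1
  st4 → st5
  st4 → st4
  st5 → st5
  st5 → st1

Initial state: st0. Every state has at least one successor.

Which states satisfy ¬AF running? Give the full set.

States satisfying running: {st2, st4}.
States satisfying AF running: {st2, st4}.
States satisfying ¬AF running: {st0, st1, st3, st5}.

{st0, st1, st3, st5}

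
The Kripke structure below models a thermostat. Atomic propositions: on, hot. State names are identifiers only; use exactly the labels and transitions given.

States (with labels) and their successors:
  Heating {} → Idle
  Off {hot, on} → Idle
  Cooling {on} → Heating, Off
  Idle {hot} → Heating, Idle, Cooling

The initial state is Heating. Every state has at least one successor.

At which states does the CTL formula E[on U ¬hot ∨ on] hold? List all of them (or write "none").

{Heating, Off, Cooling}

States satisfying on: {Off, Cooling}.
States satisfying ¬hot ∨ on: {Heating, Off, Cooling}.
States satisfying E[on U ¬hot ∨ on]: {Heating, Off, Cooling}.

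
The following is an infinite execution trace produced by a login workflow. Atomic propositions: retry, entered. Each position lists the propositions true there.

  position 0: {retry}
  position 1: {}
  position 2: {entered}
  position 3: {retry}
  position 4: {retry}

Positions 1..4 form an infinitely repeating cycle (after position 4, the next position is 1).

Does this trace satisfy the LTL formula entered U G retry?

Walking from position 0: at position 0, G retry has not yet held and entered fails, so entered U G retry is false.

No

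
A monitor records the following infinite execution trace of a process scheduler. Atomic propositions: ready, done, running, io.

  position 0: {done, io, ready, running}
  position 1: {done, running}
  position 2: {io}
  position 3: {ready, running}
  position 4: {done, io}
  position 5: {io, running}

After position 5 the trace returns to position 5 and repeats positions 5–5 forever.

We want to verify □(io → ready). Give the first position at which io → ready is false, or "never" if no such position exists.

2

Check io → ready at each position in order: 0 ✓, 1 ✓.
At position 2 the labels are {io}, so io → ready is false there. This is the first violation.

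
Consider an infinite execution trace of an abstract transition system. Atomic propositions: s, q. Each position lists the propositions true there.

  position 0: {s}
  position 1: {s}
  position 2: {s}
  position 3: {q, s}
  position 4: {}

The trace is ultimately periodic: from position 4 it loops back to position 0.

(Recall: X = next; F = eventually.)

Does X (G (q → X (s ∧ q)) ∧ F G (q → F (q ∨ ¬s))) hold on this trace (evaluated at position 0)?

Does not hold

The position after 0 is 1; G (q → X (s ∧ q)) ∧ F G (q → F (q ∨ ¬s)) is false there.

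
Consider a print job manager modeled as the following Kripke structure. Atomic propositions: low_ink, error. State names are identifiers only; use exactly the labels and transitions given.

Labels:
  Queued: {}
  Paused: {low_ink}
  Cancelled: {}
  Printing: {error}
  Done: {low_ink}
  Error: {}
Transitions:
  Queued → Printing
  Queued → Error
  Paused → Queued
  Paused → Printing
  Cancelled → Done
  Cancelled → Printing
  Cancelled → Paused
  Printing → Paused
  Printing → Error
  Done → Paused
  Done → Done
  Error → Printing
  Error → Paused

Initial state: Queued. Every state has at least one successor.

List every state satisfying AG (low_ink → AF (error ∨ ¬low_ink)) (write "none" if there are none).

States satisfying low_ink → AF (error ∨ ¬low_ink): {Queued, Paused, Cancelled, Printing, Error}.
States satisfying AG (low_ink → AF (error ∨ ¬low_ink)): {Queued, Paused, Printing, Error}.

{Queued, Paused, Printing, Error}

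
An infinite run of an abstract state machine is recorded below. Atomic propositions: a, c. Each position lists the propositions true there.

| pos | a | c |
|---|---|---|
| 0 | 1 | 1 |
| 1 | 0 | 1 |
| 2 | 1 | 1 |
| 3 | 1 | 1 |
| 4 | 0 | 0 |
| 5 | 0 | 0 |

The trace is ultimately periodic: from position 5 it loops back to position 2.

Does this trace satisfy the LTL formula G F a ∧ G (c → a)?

F a holds at every position 0..5, and those are all positions ever visited, so G F a holds.
c → a must hold at every position from 0 onward. It fails at position 1, so G (c → a) is false.
Positions where c holds: 0, 1, 2, 3.
Check a at each: 0→ok, 1→fails, 2→ok, 3→ok.
At position 0: G F a is true; G (c → a) is false; so G F a ∧ G (c → a) is false.

Does not hold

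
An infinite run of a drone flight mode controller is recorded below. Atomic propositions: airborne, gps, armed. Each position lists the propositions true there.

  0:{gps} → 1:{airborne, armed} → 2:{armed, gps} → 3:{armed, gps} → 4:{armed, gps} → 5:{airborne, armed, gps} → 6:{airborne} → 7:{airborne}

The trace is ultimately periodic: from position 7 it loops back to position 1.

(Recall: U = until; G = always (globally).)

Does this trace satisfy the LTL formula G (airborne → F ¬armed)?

airborne → F ¬armed holds at every position 0..7, and those are all positions ever visited, so G (airborne → F ¬armed) holds.
Positions where airborne holds: 1, 5, 6, 7.
Check F ¬armed at each: 1→ok, 5→ok, 6→ok, 7→ok.

Holds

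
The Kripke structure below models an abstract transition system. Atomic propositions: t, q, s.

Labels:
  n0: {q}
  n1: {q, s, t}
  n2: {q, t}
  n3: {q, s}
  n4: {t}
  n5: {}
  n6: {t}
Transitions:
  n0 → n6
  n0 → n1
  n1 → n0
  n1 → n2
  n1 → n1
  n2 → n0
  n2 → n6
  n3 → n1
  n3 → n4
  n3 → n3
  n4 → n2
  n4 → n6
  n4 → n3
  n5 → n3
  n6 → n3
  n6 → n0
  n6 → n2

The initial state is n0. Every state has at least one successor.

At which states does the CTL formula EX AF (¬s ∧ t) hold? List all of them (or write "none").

{n0, n1, n2, n3, n4, n6}

States satisfying AF (¬s ∧ t): {n2, n4, n6}.
States satisfying EX AF (¬s ∧ t): {n0, n1, n2, n3, n4, n6}.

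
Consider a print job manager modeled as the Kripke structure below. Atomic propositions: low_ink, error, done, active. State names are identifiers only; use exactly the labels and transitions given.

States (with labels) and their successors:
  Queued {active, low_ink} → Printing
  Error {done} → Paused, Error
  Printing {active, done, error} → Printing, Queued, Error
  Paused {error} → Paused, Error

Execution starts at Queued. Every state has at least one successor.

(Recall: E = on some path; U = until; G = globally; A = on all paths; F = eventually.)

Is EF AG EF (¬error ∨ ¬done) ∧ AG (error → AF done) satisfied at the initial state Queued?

States satisfying AG EF (¬error ∨ ¬done): {Queued, Error, Printing, Paused}.
States satisfying EF AG EF (¬error ∨ ¬done): {Queued, Error, Printing, Paused}.
States satisfying error → AF done: {Queued, Error, Printing}.
States satisfying AG (error → AF done): ∅.
States satisfying EF AG EF (¬error ∨ ¬done) ∧ AG (error → AF done): ∅.
Queued ∉ Sat(EF AG EF (¬error ∨ ¬done) ∧ AG (error → AF done)).

No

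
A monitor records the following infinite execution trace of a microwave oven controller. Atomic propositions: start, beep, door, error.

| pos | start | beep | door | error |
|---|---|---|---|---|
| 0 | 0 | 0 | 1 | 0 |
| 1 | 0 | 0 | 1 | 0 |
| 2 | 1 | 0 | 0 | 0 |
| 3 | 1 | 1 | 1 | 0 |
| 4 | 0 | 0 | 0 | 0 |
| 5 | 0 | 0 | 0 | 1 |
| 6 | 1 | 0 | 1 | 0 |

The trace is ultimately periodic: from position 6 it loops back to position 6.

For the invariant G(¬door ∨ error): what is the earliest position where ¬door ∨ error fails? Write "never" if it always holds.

At position 0 the labels are {door}, so ¬door ∨ error is false there. This is the first violation.

0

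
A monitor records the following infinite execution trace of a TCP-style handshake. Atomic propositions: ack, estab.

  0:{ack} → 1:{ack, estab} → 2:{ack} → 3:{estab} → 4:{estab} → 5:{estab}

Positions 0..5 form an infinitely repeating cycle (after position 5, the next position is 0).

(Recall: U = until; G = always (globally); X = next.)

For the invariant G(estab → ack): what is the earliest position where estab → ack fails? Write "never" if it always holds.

3

Check estab → ack at each position in order: 0 ✓, 1 ✓, 2 ✓.
At position 3 the labels are {estab}, so estab → ack is false there. This is the first violation.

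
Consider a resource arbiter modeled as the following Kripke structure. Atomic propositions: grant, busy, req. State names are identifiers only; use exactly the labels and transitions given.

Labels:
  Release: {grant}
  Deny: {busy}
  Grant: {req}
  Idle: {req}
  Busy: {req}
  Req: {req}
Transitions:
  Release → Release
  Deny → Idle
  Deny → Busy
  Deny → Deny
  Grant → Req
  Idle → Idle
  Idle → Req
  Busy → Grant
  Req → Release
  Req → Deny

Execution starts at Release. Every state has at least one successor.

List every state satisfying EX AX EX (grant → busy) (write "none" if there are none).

States satisfying AX EX (grant → busy): {Deny, Grant, Idle, Busy}.
States satisfying EX AX EX (grant → busy): {Deny, Idle, Busy, Req}.

{Deny, Idle, Busy, Req}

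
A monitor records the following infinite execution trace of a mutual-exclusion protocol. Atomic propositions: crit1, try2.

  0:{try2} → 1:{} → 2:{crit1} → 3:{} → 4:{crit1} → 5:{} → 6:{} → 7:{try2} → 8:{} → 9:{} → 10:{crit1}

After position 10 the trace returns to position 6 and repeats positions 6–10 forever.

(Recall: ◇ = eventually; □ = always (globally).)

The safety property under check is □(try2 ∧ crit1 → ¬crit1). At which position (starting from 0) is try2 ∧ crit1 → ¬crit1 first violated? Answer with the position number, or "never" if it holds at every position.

try2 ∧ crit1 → ¬crit1 holds at every position 0..10, and those are all the positions the trace ever visits, so the invariant □(try2 ∧ crit1 → ¬crit1) is never violated.

never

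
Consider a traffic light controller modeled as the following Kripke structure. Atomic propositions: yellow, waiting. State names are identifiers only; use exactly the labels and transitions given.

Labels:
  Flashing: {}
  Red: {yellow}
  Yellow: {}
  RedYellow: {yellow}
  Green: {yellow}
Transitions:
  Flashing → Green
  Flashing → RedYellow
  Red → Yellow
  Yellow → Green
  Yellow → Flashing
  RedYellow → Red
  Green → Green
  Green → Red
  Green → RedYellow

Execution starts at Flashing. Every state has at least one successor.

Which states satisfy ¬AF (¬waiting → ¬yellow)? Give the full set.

{Green}

States satisfying ¬waiting → ¬yellow: {Flashing, Yellow}.
States satisfying AF (¬waiting → ¬yellow): {Flashing, Red, Yellow, RedYellow}.
States satisfying ¬AF (¬waiting → ¬yellow): {Green}.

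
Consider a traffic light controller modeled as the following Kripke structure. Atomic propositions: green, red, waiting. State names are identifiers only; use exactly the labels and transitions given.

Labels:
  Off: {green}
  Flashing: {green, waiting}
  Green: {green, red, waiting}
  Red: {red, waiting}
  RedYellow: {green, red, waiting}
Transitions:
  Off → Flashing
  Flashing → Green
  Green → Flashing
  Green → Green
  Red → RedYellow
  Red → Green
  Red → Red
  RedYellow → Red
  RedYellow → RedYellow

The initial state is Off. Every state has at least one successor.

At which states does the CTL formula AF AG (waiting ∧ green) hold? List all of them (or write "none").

{Off, Flashing, Green}

States satisfying AG (waiting ∧ green): {Flashing, Green}.
States satisfying AF AG (waiting ∧ green): {Off, Flashing, Green}.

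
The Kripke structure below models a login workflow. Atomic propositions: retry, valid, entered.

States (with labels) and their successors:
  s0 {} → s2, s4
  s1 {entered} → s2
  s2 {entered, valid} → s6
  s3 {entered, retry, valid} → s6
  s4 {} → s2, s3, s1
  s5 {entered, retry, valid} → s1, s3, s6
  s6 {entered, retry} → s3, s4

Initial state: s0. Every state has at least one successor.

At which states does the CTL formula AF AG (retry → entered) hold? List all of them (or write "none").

{s0, s1, s2, s3, s4, s5, s6}

States satisfying AG (retry → entered): {s0, s1, s2, s3, s4, s5, s6}.
States satisfying AF AG (retry → entered): {s0, s1, s2, s3, s4, s5, s6}.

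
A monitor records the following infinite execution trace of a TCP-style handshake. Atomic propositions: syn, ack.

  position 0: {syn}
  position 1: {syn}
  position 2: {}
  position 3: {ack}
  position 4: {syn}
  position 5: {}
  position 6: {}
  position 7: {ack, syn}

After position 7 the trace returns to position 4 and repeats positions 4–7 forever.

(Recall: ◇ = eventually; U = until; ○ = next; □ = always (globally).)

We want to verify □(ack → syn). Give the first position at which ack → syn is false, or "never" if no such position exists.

Check ack → syn at each position in order: 0 ✓, 1 ✓, 2 ✓.
At position 3 the labels are {ack}, so ack → syn is false there. This is the first violation.

3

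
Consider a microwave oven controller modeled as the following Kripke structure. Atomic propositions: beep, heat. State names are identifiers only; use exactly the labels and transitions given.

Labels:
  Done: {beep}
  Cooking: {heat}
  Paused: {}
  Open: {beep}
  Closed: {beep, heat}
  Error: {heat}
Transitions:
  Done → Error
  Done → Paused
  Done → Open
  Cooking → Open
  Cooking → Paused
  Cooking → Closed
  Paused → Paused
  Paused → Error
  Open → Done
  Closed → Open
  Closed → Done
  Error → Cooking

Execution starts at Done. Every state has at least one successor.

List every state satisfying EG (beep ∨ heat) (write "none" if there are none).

{Done, Cooking, Open, Closed, Error}

States satisfying beep ∨ heat: {Done, Cooking, Open, Closed, Error}.
States satisfying EG (beep ∨ heat): {Done, Cooking, Open, Closed, Error}.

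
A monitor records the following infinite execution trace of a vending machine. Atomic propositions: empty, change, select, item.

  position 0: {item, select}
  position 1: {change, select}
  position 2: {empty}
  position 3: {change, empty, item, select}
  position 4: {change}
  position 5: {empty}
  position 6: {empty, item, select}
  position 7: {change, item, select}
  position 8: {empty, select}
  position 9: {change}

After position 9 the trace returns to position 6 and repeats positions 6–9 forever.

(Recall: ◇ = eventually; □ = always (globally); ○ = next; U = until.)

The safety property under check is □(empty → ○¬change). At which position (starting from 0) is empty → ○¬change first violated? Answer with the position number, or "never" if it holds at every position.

2

Check empty → ○¬change at each position in order: 0 ✓, 1 ✓.
At position 2 the labels are {empty} and the next position 3 has {change, empty, item, select}, so empty → ○¬change is false there. This is the first violation.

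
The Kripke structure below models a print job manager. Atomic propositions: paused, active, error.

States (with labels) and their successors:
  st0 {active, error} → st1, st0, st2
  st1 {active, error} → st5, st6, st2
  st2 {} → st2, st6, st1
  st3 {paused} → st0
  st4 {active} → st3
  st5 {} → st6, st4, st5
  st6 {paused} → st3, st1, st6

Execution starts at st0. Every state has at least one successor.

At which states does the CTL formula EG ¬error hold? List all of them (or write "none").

States satisfying ¬error: {st2, st3, st4, st5, st6}.
States satisfying EG ¬error: {st2, st5, st6}.

{st2, st5, st6}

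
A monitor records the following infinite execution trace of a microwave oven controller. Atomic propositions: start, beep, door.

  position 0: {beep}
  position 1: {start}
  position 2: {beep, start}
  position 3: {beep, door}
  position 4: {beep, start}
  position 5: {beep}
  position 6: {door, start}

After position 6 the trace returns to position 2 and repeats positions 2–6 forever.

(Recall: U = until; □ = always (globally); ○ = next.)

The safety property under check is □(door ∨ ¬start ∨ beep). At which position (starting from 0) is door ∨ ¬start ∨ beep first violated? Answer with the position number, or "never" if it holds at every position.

1

Check door ∨ ¬start ∨ beep at each position in order: 0 ✓.
At position 1 the labels are {start}, so door ∨ ¬start ∨ beep is false there. This is the first violation.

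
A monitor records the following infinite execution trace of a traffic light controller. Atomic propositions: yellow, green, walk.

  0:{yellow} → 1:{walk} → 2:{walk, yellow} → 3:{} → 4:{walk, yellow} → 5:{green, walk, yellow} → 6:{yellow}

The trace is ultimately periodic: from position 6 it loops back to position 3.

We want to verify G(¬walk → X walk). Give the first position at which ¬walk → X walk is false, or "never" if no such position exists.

Check ¬walk → X walk at each position in order: 0 ✓, 1 ✓, 2 ✓, 3 ✓, 4 ✓, 5 ✓.
At position 6 the labels are {yellow} and the next position 3 has {}, so ¬walk → X walk is false there. This is the first violation.

6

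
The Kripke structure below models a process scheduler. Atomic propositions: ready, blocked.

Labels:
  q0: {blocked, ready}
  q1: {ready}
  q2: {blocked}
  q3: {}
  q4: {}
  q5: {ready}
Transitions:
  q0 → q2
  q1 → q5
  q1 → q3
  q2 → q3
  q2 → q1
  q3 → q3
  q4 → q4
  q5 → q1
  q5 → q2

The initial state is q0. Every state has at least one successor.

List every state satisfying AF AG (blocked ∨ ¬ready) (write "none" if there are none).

{q3, q4}

States satisfying AG (blocked ∨ ¬ready): {q3, q4}.
States satisfying AF AG (blocked ∨ ¬ready): {q3, q4}.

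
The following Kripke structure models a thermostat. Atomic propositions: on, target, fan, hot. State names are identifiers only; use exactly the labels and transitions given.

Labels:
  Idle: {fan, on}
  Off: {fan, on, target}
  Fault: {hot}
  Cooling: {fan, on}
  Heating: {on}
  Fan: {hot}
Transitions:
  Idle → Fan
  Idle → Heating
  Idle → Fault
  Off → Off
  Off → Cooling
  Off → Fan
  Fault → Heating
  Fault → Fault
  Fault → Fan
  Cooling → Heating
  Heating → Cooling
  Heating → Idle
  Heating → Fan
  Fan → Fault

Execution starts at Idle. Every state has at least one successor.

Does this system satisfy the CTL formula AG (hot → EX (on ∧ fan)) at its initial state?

States satisfying hot → EX (on ∧ fan): {Idle, Off, Cooling, Heating}.
States satisfying AG (hot → EX (on ∧ fan)): ∅.
Fan is reachable from Idle and violates hot → EX (on ∧ fan), so AG fails at Idle.
Idle ∉ Sat(AG (hot → EX (on ∧ fan))).

Does not hold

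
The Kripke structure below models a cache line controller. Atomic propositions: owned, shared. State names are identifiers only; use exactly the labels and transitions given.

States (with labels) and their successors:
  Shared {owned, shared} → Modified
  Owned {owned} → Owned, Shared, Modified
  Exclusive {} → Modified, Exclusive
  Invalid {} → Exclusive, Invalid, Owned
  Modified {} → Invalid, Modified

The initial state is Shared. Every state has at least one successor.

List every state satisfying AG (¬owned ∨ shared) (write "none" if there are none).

States satisfying ¬owned ∨ shared: {Shared, Exclusive, Invalid, Modified}.
States satisfying AG (¬owned ∨ shared): ∅.

none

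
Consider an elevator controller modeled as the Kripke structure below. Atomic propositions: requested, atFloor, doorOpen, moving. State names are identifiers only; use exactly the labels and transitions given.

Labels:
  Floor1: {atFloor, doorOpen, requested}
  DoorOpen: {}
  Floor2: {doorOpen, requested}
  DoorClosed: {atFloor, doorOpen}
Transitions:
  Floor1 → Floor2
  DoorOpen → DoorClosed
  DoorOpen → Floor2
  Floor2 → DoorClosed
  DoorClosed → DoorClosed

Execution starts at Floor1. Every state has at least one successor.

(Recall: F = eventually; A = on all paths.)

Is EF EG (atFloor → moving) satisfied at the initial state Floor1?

No

States satisfying EG (atFloor → moving): ∅.
States satisfying EF EG (atFloor → moving): ∅.
No suitable path/successor from Floor1 witnesses the formula.
Floor1 ∉ Sat(EF EG (atFloor → moving)).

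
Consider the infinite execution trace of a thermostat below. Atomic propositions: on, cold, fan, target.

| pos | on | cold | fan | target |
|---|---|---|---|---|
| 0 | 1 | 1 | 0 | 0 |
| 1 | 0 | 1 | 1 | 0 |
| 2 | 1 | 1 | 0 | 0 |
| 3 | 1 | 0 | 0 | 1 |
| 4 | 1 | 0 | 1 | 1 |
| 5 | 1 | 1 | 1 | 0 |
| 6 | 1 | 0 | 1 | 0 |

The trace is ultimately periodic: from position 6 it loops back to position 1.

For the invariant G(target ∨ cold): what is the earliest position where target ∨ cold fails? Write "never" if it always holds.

6

Check target ∨ cold at each position in order: 0 ✓, 1 ✓, 2 ✓, 3 ✓, 4 ✓, 5 ✓.
At position 6 the labels are {fan, on}, so target ∨ cold is false there. This is the first violation.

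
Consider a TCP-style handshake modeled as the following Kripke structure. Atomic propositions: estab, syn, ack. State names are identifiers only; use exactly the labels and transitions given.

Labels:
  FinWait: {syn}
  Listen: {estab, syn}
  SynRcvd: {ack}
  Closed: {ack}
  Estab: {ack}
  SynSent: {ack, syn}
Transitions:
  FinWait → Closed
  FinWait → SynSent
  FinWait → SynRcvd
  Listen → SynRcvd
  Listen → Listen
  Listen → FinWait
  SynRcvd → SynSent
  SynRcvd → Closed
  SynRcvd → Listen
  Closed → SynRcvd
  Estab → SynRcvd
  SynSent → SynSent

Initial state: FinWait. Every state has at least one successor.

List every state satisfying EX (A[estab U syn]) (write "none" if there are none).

{FinWait, Listen, SynRcvd, SynSent}

States satisfying A[estab U syn]: {FinWait, Listen, SynSent}.
States satisfying EX (A[estab U syn]): {FinWait, Listen, SynRcvd, SynSent}.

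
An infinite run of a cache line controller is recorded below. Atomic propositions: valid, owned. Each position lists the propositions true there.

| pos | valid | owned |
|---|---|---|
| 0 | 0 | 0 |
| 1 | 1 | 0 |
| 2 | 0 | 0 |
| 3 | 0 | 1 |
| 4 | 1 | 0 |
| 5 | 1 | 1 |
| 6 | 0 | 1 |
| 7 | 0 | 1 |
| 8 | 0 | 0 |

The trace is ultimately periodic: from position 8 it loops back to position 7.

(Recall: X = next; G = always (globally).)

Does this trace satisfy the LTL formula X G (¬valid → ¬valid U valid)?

No

The position after 0 is 1; G (¬valid → ¬valid U valid) is false there.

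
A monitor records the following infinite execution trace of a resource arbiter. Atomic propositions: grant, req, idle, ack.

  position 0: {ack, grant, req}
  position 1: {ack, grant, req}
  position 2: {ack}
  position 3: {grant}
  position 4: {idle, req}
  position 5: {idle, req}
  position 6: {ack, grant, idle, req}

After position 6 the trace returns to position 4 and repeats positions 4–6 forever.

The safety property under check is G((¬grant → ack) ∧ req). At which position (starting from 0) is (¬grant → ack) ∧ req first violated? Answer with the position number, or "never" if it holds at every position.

2

Check (¬grant → ack) ∧ req at each position in order: 0 ✓, 1 ✓.
At position 2 the labels are {ack}, so (¬grant → ack) ∧ req is false there. This is the first violation.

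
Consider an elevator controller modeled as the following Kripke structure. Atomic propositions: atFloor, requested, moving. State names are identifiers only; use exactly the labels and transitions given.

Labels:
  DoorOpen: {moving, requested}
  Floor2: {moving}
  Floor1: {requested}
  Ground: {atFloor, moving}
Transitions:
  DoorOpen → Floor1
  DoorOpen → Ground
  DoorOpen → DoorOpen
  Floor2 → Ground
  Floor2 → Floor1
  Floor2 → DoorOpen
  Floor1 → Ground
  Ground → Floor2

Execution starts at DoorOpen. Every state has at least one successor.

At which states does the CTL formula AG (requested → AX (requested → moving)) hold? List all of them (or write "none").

States satisfying requested → AX (requested → moving): {Floor2, Floor1, Ground}.
States satisfying AG (requested → AX (requested → moving)): ∅.

none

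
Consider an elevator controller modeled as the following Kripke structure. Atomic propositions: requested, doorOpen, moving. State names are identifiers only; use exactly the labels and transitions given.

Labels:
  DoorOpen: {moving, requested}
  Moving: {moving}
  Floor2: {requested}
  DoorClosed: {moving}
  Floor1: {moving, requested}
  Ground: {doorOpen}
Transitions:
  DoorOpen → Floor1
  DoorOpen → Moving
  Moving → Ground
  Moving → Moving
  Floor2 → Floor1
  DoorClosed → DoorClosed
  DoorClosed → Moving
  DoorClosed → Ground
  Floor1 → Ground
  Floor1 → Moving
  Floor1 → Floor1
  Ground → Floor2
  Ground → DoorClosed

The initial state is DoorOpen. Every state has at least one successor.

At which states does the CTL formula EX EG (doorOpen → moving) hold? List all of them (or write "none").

{DoorOpen, Moving, Floor2, DoorClosed, Floor1, Ground}

States satisfying EG (doorOpen → moving): {DoorOpen, Moving, Floor2, DoorClosed, Floor1}.
States satisfying EX EG (doorOpen → moving): {DoorOpen, Moving, Floor2, DoorClosed, Floor1, Ground}.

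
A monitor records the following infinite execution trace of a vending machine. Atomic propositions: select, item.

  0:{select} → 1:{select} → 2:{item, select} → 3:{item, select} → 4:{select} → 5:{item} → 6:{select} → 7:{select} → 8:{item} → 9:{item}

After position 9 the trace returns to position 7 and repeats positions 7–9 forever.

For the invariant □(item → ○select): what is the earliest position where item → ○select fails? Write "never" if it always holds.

8

Check item → ○select at each position in order: 0 ✓, 1 ✓, 2 ✓, 3 ✓, 4 ✓, 5 ✓, 6 ✓, 7 ✓.
At position 8 the labels are {item} and the next position 9 has {item}, so item → ○select is false there. This is the first violation.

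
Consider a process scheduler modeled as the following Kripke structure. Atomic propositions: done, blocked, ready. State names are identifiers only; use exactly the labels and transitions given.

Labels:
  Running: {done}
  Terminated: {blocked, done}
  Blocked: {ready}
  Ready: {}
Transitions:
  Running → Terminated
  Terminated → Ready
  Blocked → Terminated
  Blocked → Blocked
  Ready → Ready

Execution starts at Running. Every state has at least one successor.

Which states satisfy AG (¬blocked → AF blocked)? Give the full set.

States satisfying ¬blocked → AF blocked: {Running, Terminated}.
States satisfying AG (¬blocked → AF blocked): ∅.

none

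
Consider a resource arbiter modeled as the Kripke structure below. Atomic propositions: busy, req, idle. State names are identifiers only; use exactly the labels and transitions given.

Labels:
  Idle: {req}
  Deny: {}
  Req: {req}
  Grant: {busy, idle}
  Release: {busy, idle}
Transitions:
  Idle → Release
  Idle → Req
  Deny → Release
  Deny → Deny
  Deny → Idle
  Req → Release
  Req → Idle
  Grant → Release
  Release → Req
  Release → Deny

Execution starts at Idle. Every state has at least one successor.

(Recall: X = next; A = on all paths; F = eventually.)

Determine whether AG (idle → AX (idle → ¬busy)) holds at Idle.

States satisfying idle → AX (idle → ¬busy): {Idle, Deny, Req, Release}.
States satisfying AG (idle → AX (idle → ¬busy)): {Idle, Deny, Req, Release}.
Every state reachable from Idle satisfies idle → AX (idle → ¬busy).
Idle ∈ Sat(AG (idle → AX (idle → ¬busy))).

Yes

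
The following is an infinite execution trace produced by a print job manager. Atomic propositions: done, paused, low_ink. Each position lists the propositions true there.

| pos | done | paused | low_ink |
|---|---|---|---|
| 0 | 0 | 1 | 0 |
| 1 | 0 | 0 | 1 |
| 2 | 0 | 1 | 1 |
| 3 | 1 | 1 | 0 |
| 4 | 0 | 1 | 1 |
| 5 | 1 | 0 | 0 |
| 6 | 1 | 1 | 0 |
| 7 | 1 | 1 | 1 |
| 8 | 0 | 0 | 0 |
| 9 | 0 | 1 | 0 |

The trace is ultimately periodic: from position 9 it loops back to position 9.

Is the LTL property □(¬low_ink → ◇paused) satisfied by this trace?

¬low_ink → ◇paused holds at every position 0..9, and those are all positions ever visited, so □(¬low_ink → ◇paused) holds.
Positions where ¬low_ink holds: 0, 3, 5, 6, 8, 9.
Check ◇paused at each: 0→ok, 3→ok, 5→ok, 6→ok, 8→ok, 9→ok.

Satisfied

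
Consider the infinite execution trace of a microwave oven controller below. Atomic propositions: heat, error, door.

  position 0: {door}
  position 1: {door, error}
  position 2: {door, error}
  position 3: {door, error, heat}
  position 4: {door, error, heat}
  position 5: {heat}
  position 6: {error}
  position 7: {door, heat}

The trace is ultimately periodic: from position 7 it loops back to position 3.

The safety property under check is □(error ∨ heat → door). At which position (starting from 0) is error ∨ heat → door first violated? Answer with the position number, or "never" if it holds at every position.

Check error ∨ heat → door at each position in order: 0 ✓, 1 ✓, 2 ✓, 3 ✓, 4 ✓.
At position 5 the labels are {heat}, so error ∨ heat → door is false there. This is the first violation.

5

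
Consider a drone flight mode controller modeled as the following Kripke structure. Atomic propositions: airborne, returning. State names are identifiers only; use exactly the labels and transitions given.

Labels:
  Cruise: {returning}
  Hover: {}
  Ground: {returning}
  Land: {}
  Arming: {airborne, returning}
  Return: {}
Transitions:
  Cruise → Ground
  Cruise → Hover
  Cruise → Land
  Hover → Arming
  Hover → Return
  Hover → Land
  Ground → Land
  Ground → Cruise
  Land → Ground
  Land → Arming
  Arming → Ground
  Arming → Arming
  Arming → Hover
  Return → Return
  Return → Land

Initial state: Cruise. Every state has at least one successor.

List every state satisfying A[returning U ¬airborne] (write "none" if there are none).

States satisfying returning: {Cruise, Ground, Arming}.
States satisfying ¬airborne: {Cruise, Hover, Ground, Land, Return}.
States satisfying A[returning U ¬airborne]: {Cruise, Hover, Ground, Land, Return}.

{Cruise, Hover, Ground, Land, Return}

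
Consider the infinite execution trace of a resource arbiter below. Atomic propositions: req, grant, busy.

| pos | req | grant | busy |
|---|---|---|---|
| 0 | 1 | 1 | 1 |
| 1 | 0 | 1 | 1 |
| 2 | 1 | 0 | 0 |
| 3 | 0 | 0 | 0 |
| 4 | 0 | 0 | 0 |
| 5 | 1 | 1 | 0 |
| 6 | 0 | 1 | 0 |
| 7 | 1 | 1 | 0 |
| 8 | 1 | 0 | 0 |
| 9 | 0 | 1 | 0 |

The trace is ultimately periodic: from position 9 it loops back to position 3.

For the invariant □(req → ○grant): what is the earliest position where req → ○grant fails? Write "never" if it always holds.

Check req → ○grant at each position in order: 0 ✓, 1 ✓.
At position 2 the labels are {req} and the next position 3 has {}, so req → ○grant is false there. This is the first violation.

2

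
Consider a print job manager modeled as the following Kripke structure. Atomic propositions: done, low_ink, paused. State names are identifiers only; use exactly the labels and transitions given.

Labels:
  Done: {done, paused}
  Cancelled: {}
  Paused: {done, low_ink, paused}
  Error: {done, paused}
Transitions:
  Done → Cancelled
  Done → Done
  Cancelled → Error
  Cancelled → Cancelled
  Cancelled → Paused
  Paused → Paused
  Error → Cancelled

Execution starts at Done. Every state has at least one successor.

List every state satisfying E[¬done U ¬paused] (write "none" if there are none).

States satisfying ¬done: {Cancelled}.
States satisfying ¬paused: {Cancelled}.
States satisfying E[¬done U ¬paused]: {Cancelled}.

{Cancelled}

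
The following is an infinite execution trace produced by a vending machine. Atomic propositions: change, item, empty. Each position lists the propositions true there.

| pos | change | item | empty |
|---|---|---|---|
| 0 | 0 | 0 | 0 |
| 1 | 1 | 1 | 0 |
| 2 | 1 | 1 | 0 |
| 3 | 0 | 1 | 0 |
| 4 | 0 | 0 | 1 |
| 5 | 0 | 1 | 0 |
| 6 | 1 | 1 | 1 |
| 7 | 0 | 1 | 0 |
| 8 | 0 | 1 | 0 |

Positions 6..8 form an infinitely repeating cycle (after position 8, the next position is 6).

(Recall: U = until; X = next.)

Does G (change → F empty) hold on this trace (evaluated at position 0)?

change → F empty holds at every position 0..8, and those are all positions ever visited, so G (change → F empty) holds.
Positions where change holds: 1, 2, 6.
Check F empty at each: 1→ok, 2→ok, 6→ok.

Holds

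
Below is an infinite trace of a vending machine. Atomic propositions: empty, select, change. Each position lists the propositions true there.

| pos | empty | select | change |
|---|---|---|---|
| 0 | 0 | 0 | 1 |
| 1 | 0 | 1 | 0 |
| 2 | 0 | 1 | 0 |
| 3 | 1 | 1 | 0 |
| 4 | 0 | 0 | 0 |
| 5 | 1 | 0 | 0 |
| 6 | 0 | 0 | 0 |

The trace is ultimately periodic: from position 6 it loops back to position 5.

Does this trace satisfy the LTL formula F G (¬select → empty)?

G (¬select → empty) is false at every position 0..6, so it never becomes true and F G (¬select → empty) fails.

Does not hold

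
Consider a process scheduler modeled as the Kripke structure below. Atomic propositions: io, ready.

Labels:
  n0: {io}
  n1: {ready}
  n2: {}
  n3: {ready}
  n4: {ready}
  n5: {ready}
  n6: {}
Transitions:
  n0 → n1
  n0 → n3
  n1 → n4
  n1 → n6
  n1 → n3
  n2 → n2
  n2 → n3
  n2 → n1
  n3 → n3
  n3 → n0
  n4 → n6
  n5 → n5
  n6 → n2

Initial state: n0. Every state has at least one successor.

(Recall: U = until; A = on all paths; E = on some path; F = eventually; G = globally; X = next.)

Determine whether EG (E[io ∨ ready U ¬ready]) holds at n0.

Satisfied

States satisfying E[io ∨ ready U ¬ready]: {n0, n1, n2, n3, n4, n6}.
States satisfying EG (E[io ∨ ready U ¬ready]): {n0, n1, n2, n3, n4, n6}.
n0 ∈ Sat(EG (E[io ∨ ready U ¬ready])).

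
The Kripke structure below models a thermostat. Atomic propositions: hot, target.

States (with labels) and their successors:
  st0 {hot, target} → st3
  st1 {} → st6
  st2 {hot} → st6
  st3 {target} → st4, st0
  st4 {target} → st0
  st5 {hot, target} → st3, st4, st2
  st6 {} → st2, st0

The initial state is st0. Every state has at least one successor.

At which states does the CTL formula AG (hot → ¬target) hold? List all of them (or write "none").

States satisfying hot → ¬target: {st1, st2, st3, st4, st6}.
States satisfying AG (hot → ¬target): ∅.

none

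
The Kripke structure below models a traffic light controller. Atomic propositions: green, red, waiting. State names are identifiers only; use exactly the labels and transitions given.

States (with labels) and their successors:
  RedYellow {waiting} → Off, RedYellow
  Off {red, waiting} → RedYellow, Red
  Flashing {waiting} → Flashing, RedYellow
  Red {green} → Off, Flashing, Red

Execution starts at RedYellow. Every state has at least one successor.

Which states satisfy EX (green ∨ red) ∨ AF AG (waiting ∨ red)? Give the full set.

States satisfying green ∨ red: {Off, Red}.
States satisfying EX (green ∨ red): {RedYellow, Off, Red}.
States satisfying AG (waiting ∨ red): ∅.
States satisfying AF AG (waiting ∨ red): ∅.
States satisfying EX (green ∨ red) ∨ AF AG (waiting ∨ red): {RedYellow, Off, Red}.

{RedYellow, Off, Red}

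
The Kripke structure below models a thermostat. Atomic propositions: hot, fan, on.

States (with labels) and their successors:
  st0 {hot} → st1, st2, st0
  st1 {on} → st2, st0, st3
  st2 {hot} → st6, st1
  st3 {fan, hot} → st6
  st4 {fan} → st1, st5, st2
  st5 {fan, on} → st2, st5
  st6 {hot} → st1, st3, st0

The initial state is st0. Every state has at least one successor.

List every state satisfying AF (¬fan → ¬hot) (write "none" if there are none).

{st1, st3, st4, st5}

States satisfying ¬fan → ¬hot: {st1, st3, st4, st5}.
States satisfying AF (¬fan → ¬hot): {st1, st3, st4, st5}.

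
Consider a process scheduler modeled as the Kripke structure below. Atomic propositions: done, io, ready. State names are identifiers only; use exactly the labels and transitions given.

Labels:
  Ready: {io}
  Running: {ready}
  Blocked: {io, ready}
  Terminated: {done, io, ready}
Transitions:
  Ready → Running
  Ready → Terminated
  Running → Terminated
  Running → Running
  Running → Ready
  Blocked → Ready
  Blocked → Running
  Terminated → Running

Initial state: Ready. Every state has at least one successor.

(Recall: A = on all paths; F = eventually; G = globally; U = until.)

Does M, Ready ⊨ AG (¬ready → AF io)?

States satisfying ¬ready → AF io: {Ready, Running, Blocked, Terminated}.
States satisfying AG (¬ready → AF io): {Ready, Running, Blocked, Terminated}.
Every state reachable from Ready satisfies ¬ready → AF io.
Ready ∈ Sat(AG (¬ready → AF io)).

Yes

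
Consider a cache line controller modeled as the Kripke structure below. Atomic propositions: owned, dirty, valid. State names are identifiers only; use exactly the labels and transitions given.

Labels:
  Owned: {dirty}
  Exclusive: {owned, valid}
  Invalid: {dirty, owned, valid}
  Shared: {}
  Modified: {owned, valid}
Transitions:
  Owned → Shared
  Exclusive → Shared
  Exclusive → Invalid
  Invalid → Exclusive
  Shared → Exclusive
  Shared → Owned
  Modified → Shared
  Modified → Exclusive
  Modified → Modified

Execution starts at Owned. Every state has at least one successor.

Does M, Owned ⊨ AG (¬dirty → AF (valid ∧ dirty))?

Violated

States satisfying ¬dirty → AF (valid ∧ dirty): {Owned, Invalid}.
States satisfying AG (¬dirty → AF (valid ∧ dirty)): ∅.
Exclusive is reachable from Owned and violates ¬dirty → AF (valid ∧ dirty), so AG fails at Owned.
Owned ∉ Sat(AG (¬dirty → AF (valid ∧ dirty))).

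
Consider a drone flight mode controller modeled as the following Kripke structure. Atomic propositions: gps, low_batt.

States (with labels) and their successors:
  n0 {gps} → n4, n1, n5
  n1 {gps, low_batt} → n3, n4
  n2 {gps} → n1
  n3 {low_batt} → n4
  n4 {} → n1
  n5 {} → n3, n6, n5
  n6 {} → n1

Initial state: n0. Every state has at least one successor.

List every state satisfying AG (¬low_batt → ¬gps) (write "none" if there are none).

States satisfying ¬low_batt → ¬gps: {n1, n3, n4, n5, n6}.
States satisfying AG (¬low_batt → ¬gps): {n1, n3, n4, n5, n6}.

{n1, n3, n4, n5, n6}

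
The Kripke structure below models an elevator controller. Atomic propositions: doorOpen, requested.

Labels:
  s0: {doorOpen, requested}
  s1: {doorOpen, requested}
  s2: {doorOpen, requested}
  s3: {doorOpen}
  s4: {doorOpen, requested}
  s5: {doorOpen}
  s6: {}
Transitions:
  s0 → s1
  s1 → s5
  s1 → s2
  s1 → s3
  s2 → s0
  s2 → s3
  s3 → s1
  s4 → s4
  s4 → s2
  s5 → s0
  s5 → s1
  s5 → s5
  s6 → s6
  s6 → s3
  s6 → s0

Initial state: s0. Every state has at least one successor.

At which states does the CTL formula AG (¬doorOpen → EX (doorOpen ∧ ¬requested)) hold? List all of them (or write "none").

{s0, s1, s2, s3, s4, s5, s6}

States satisfying ¬doorOpen → EX (doorOpen ∧ ¬requested): {s0, s1, s2, s3, s4, s5, s6}.
States satisfying AG (¬doorOpen → EX (doorOpen ∧ ¬requested)): {s0, s1, s2, s3, s4, s5, s6}.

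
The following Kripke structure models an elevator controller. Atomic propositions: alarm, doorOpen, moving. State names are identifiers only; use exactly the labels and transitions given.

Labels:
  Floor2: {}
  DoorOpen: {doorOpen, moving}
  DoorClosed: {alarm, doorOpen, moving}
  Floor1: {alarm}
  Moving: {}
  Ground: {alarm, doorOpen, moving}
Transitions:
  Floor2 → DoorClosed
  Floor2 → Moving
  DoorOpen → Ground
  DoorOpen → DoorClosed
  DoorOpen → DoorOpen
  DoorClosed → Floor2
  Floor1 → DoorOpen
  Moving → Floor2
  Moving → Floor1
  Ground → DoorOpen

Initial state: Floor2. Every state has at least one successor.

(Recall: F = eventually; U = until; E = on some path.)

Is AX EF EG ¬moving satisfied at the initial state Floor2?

States satisfying EF EG ¬moving: {Floor2, DoorOpen, DoorClosed, Floor1, Moving, Ground}.
States satisfying AX EF EG ¬moving: {Floor2, DoorOpen, DoorClosed, Floor1, Moving, Ground}.
Floor2 ∈ Sat(AX EF EG ¬moving).

Yes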